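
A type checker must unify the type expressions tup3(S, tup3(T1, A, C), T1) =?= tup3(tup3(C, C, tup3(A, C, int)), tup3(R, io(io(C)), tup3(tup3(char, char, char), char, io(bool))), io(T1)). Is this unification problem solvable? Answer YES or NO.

NO

Decompose tup3/3: S =?= tup3(C, C, tup3(A, C, int)),  tup3(T1, A, C) =?= tup3(R, io(io(C)), tup3(tup3(char, char, char), char, io(bool))),  T1 =?= io(T1).
Bind S := tup3(C, C, tup3(A, C, int)); no other remaining equation mentions S.
Decompose tup3/3: T1 =?= R,  A =?= io(io(C)),  C =?= tup3(tup3(char, char, char), char, io(bool)).
Bind T1 := R; substituting into the one remaining equation that mentions T1 gives: R =?= io(R).
Bind A := io(io(C)); no other remaining equation mentions A. Substituting into the earlier binding gives S := tup3(C, C, tup3(io(io(C)), C, int)).
Bind C := tup3(tup3(char, char, char), char, io(bool)); no other remaining equation mentions C. Substituting into the earlier bindings gives S := tup3(tup3(tup3(char, char, char), char, io(bool)), tup3(tup3(char, char, char), char, io(bool)), tup3(io(io(tup3(tup3(char, char, char), char, io(bool)))), tup3(tup3(char, char, char), char, io(bool)), int)), A := io(io(tup3(tup3(char, char, char), char, io(bool)))).
Occurs check fails: R occurs in io(R); the equation R =?= io(R) has no finite solution.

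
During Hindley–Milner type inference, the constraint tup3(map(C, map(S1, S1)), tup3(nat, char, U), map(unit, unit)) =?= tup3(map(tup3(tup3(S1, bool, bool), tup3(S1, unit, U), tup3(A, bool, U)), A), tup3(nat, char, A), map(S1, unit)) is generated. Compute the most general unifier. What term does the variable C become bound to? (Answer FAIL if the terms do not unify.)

tup3(tup3(unit, bool, bool), tup3(unit, unit, map(unit, unit)), tup3(map(unit, unit), bool, map(unit, unit)))

Decompose tup3/3: map(C, map(S1, S1)) =?= map(tup3(tup3(S1, bool, bool), tup3(S1, unit, U), tup3(A, bool, U)), A),  tup3(nat, char, U) =?= tup3(nat, char, A),  map(unit, unit) =?= map(S1, unit).
Decompose map/2: C =?= tup3(tup3(S1, bool, bool), tup3(S1, unit, U), tup3(A, bool, U)),  map(S1, S1) =?= A.
Bind C := tup3(tup3(S1, bool, bool), tup3(S1, unit, U), tup3(A, bool, U)); no other remaining equation mentions C.
Bind A := map(S1, S1); substituting into the one remaining equation that mentions A gives: tup3(nat, char, U) =?= tup3(nat, char, map(S1, S1)). Substituting into the earlier binding gives C := tup3(tup3(S1, bool, bool), tup3(S1, unit, U), tup3(map(S1, S1), bool, U)).
Decompose tup3/3: nat =?= nat,  char =?= char,  U =?= map(S1, S1).
Delete trivial equation nat =?= nat.
Delete trivial equation char =?= char.
Bind U := map(S1, S1); no other remaining equation mentions U. Substituting into the earlier binding gives C := tup3(tup3(S1, bool, bool), tup3(S1, unit, map(S1, S1)), tup3(map(S1, S1), bool, map(S1, S1))).
Decompose map/2: unit =?= S1,  unit =?= unit.
Bind S1 := unit; no other remaining equation mentions S1. Substituting into the earlier bindings gives C := tup3(tup3(unit, bool, bool), tup3(unit, unit, map(unit, unit)), tup3(map(unit, unit), bool, map(unit, unit))), A := map(unit, unit), U := map(unit, unit).
Delete trivial equation unit =?= unit.
MGU = { C -> tup3(tup3(unit, bool, bool), tup3(unit, unit, map(unit, unit)), tup3(map(unit, unit), bool, map(unit, unit))), A -> map(unit, unit), U -> map(unit, unit), S1 -> unit }, so C -> tup3(tup3(unit, bool, bool), tup3(unit, unit, map(unit, unit)), tup3(map(unit, unit), bool, map(unit, unit))).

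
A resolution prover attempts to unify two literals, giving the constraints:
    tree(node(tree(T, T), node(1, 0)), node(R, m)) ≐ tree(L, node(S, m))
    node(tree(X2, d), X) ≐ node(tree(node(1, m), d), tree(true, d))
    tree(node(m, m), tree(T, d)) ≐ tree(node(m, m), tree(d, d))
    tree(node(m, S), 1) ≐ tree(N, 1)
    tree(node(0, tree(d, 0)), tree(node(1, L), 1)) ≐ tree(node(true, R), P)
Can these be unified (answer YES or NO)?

NO

Decompose tree/2: node(tree(T, T), node(1, 0)) ≐ L,  node(R, m) ≐ node(S, m).
Bind L := node(tree(T, T), node(1, 0)); substituting into the one remaining equation that mentions L gives: tree(node(0, tree(d, 0)), tree(node(1, node(tree(T, T), node(1, 0))), 1)) ≐ tree(node(true, R), P).
Decompose node/2: R ≐ S,  m ≐ m.
Bind R := S; substituting into the one remaining equation that mentions R gives: tree(node(0, tree(d, 0)), tree(node(1, node(tree(T, T), node(1, 0))), 1)) ≐ tree(node(true, S), P).
Delete trivial equation m ≐ m.
Decompose node/2: tree(X2, d) ≐ tree(node(1, m), d),  X ≐ tree(true, d).
Decompose tree/2: X2 ≐ node(1, m),  d ≐ d.
Bind X2 := node(1, m); no other remaining equation mentions X2.
Delete trivial equation d ≐ d.
Bind X := tree(true, d); no other remaining equation mentions X.
Decompose tree/2: node(m, m) ≐ node(m, m),  tree(T, d) ≐ tree(d, d).
Delete trivial equation node(m, m) ≐ node(m, m).
Decompose tree/2: T ≐ d,  d ≐ d.
Bind T := d; substituting into the one remaining equation that mentions T gives: tree(node(0, tree(d, 0)), tree(node(1, node(tree(d, d), node(1, 0))), 1)) ≐ tree(node(true, S), P). Substituting into the earlier binding gives L := node(tree(d, d), node(1, 0)).
Delete trivial equation d ≐ d.
Decompose tree/2: node(m, S) ≐ N,  1 ≐ 1.
Bind N := node(m, S); no other remaining equation mentions N.
Delete trivial equation 1 ≐ 1.
Decompose tree/2: node(0, tree(d, 0)) ≐ node(true, S),  tree(node(1, node(tree(d, d), node(1, 0))), 1) ≐ P.
Decompose node/2: 0 ≐ true,  tree(d, 0) ≐ S.
Clash: constants 0 and true differ; no unifier exists.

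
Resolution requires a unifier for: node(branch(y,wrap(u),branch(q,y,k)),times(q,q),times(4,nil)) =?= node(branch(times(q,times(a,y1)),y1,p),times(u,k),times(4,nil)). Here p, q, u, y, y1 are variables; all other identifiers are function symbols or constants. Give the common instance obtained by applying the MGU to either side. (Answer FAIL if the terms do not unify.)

node(branch(times(k,times(a,wrap(k))),wrap(k),branch(k,times(k,times(a,wrap(k))),k)),times(k,k),times(4,nil))

Decompose node/3: branch(y,wrap(u),branch(q,y,k)) =?= branch(times(q,times(a,y1)),y1,p),  times(q,q) =?= times(u,k),  times(4,nil) =?= times(4,nil).
Decompose branch/3: y =?= times(q,times(a,y1)),  wrap(u) =?= y1,  branch(q,y,k) =?= p.
Bind y := times(q,times(a,y1)); substituting into the one remaining equation that mentions y gives: branch(q,times(q,times(a,y1)),k) =?= p.
Bind y1 := wrap(u); substituting into the one remaining equation that mentions y1 gives: branch(q,times(q,times(a,wrap(u))),k) =?= p. Substituting into the earlier binding gives y := times(q,times(a,wrap(u))).
Bind p := branch(q,times(q,times(a,wrap(u))),k); no other remaining equation mentions p.
Decompose times/2: q =?= u,  q =?= k.
Bind q := u; substituting into the one remaining equation that mentions q gives: u =?= k. Substituting into the earlier bindings gives y := times(u,times(a,wrap(u))), p := branch(u,times(u,times(a,wrap(u))),k).
Bind u := k; no other remaining equation mentions u. Substituting into the earlier bindings gives y := times(k,times(a,wrap(k))), y1 := wrap(k), p := branch(k,times(k,times(a,wrap(k))),k), q := k.
Delete trivial equation times(4,nil) =?= times(4,nil).
Applying the MGU to either side gives node(branch(times(k,times(a,wrap(k))),wrap(k),branch(k,times(k,times(a,wrap(k))),k)),times(k,k),times(4,nil)).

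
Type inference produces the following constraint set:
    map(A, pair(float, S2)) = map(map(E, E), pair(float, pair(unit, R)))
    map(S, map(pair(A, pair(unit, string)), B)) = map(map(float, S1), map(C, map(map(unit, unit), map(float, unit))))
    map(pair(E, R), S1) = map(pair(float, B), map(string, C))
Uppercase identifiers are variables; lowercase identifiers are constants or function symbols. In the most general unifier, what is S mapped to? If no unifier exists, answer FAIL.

Decompose map/2: A = map(E, E),  pair(float, S2) = pair(float, pair(unit, R)).
Bind A := map(E, E); substituting into the one remaining equation that mentions A gives: map(S, map(pair(map(E, E), pair(unit, string)), B)) = map(map(float, S1), map(C, map(map(unit, unit), map(float, unit)))).
Decompose pair/2: float = float,  S2 = pair(unit, R).
Delete trivial equation float = float.
Bind S2 := pair(unit, R); no other remaining equation mentions S2.
Decompose map/2: S = map(float, S1),  map(pair(map(E, E), pair(unit, string)), B) = map(C, map(map(unit, unit), map(float, unit))).
Bind S := map(float, S1); no other remaining equation mentions S.
Decompose map/2: pair(map(E, E), pair(unit, string)) = C,  B = map(map(unit, unit), map(float, unit)).
Bind C := pair(map(E, E), pair(unit, string)); substituting into the one remaining equation that mentions C gives: map(pair(E, R), S1) = map(pair(float, B), map(string, pair(map(E, E), pair(unit, string)))).
Bind B := map(map(unit, unit), map(float, unit)); substituting into the remaining equation gives: map(pair(E, R), S1) = map(pair(float, map(map(unit, unit), map(float, unit))), map(string, pair(map(E, E), pair(unit, string)))).
Decompose map/2: pair(E, R) = pair(float, map(map(unit, unit), map(float, unit))),  S1 = map(string, pair(map(E, E), pair(unit, string))).
Decompose pair/2: E = float,  R = map(map(unit, unit), map(float, unit)).
Bind E := float; substituting into the one remaining equation that mentions E gives: S1 = map(string, pair(map(float, float), pair(unit, string))). Substituting into the earlier bindings gives A := map(float, float), C := pair(map(float, float), pair(unit, string)).
Bind R := map(map(unit, unit), map(float, unit)); no other remaining equation mentions R. Substituting into the earlier binding gives S2 := pair(unit, map(map(unit, unit), map(float, unit))).
Bind S1 := map(string, pair(map(float, float), pair(unit, string))). Substituting into the earlier binding gives S := map(float, map(string, pair(map(float, float), pair(unit, string)))).
MGU = { A := map(float, float), S2 := pair(unit, map(map(unit, unit), map(float, unit))), S := map(float, map(string, pair(map(float, float), pair(unit, string)))), C := pair(map(float, float), pair(unit, string)), B := map(map(unit, unit), map(float, unit)), E := float, R := map(map(unit, unit), map(float, unit)), S1 := map(string, pair(map(float, float), pair(unit, string))) }, so S := map(float, map(string, pair(map(float, float), pair(unit, string)))).

map(float, map(string, pair(map(float, float), pair(unit, string))))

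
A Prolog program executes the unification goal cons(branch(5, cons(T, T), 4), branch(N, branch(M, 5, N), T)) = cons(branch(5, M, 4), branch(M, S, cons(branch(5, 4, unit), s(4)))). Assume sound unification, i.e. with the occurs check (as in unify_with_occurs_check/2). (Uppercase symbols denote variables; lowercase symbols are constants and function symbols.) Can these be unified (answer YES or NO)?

YES

Decompose cons/2: branch(5, cons(T, T), 4) = branch(5, M, 4),  branch(N, branch(M, 5, N), T) = branch(M, S, cons(branch(5, 4, unit), s(4))).
Decompose branch/3: 5 = 5,  cons(T, T) = M,  4 = 4.
Delete trivial equation 5 = 5.
Bind M := cons(T, T); substituting into the one remaining equation that mentions M gives: branch(N, branch(cons(T, T), 5, N), T) = branch(cons(T, T), S, cons(branch(5, 4, unit), s(4))).
Delete trivial equation 4 = 4.
Decompose branch/3: N = cons(T, T),  branch(cons(T, T), 5, N) = S,  T = cons(branch(5, 4, unit), s(4)).
Bind N := cons(T, T); substituting into the one remaining equation that mentions N gives: branch(cons(T, T), 5, cons(T, T)) = S.
Bind S := branch(cons(T, T), 5, cons(T, T)); no other remaining equation mentions S.
Bind T := cons(branch(5, 4, unit), s(4)). Substituting into the earlier bindings gives M := cons(cons(branch(5, 4, unit), s(4)), cons(branch(5, 4, unit), s(4))), N := cons(cons(branch(5, 4, unit), s(4)), cons(branch(5, 4, unit), s(4))), S := branch(cons(cons(branch(5, 4, unit), s(4)), cons(branch(5, 4, unit), s(4))), 5, cons(cons(branch(5, 4, unit), s(4)), cons(branch(5, 4, unit), s(4)))).
No equations remain and no clash or occurs-check failure arose, so a unifier exists.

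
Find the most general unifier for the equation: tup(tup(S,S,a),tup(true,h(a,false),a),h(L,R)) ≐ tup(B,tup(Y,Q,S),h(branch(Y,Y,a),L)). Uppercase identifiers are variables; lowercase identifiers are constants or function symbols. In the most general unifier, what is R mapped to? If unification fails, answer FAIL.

branch(true,true,a)

Decompose tup/3: tup(S,S,a) ≐ B,  tup(true,h(a,false),a) ≐ tup(Y,Q,S),  h(L,R) ≐ h(branch(Y,Y,a),L).
Bind B := tup(S,S,a); no other remaining equation mentions B.
Decompose tup/3: true ≐ Y,  h(a,false) ≐ Q,  a ≐ S.
Bind Y := true; substituting into the one remaining equation that mentions Y gives: h(L,R) ≐ h(branch(true,true,a),L).
Bind Q := h(a,false); no other remaining equation mentions Q.
Bind S := a; no other remaining equation mentions S. Substituting into the earlier binding gives B := tup(a,a,a).
Decompose h/2: L ≐ branch(true,true,a),  R ≐ L.
Bind L := branch(true,true,a); substituting into the remaining equation gives: R ≐ branch(true,true,a).
Bind R := branch(true,true,a).
MGU = { B ↦ tup(a,a,a), Y ↦ true, Q ↦ h(a,false), S ↦ a, L ↦ branch(true,true,a), R ↦ branch(true,true,a) }, so R ↦ branch(true,true,a).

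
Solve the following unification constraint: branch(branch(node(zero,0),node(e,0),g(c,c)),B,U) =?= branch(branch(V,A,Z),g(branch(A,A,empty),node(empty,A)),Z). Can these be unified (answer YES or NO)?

Decompose branch/3: branch(node(zero,0),node(e,0),g(c,c)) =?= branch(V,A,Z),  B =?= g(branch(A,A,empty),node(empty,A)),  U =?= Z.
Decompose branch/3: node(zero,0) =?= V,  node(e,0) =?= A,  g(c,c) =?= Z.
Bind V := node(zero,0); no other remaining equation mentions V.
Bind A := node(e,0); substituting into the one remaining equation that mentions A gives: B =?= g(branch(node(e,0),node(e,0),empty),node(empty,node(e,0))).
Bind Z := g(c,c); substituting into the one remaining equation that mentions Z gives: U =?= g(c,c).
Bind B := g(branch(node(e,0),node(e,0),empty),node(empty,node(e,0))); no other remaining equation mentions B.
Bind U := g(c,c).
No equations remain and no clash or occurs-check failure arose, so a unifier exists.

YES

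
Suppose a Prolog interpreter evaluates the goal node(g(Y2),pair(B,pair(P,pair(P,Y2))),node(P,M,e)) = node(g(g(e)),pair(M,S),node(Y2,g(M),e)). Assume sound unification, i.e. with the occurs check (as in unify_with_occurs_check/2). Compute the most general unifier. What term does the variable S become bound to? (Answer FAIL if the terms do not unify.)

FAIL

Decompose node/3: g(Y2) = g(g(e)),  pair(B,pair(P,pair(P,Y2))) = pair(M,S),  node(P,M,e) = node(Y2,g(M),e).
Decompose g/1: Y2 = g(e).
Bind Y2 := g(e); substituting into the remaining equations gives: pair(B,pair(P,pair(P,g(e)))) = pair(M,S),  node(P,M,e) = node(g(e),g(M),e).
Decompose pair/2: B = M,  pair(P,pair(P,g(e))) = S.
Bind B := M; no other remaining equation mentions B.
Bind S := pair(P,pair(P,g(e))); no other remaining equation mentions S.
Decompose node/3: P = g(e),  M = g(M),  e = e.
Bind P := g(e); no other remaining equation mentions P. Substituting into the earlier binding gives S := pair(g(e),pair(g(e),g(e))).
Occurs check fails: M occurs in g(M); the equation M = g(M) has no finite solution.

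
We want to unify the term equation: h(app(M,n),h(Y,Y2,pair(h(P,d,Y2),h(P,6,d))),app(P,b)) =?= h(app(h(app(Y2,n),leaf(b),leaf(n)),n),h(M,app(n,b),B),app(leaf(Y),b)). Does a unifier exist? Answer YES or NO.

YES

Decompose h/3: app(M,n) =?= app(h(app(Y2,n),leaf(b),leaf(n)),n),  h(Y,Y2,pair(h(P,d,Y2),h(P,6,d))) =?= h(M,app(n,b),B),  app(P,b) =?= app(leaf(Y),b).
Decompose app/2: M =?= h(app(Y2,n),leaf(b),leaf(n)),  n =?= n.
Bind M := h(app(Y2,n),leaf(b),leaf(n)); substituting into the one remaining equation that mentions M gives: h(Y,Y2,pair(h(P,d,Y2),h(P,6,d))) =?= h(h(app(Y2,n),leaf(b),leaf(n)),app(n,b),B).
Delete trivial equation n =?= n.
Decompose h/3: Y =?= h(app(Y2,n),leaf(b),leaf(n)),  Y2 =?= app(n,b),  pair(h(P,d,Y2),h(P,6,d)) =?= B.
Bind Y := h(app(Y2,n),leaf(b),leaf(n)); substituting into the one remaining equation that mentions Y gives: app(P,b) =?= app(leaf(h(app(Y2,n),leaf(b),leaf(n))),b).
Bind Y2 := app(n,b); substituting into the remaining equations gives: pair(h(P,d,app(n,b)),h(P,6,d)) =?= B,  app(P,b) =?= app(leaf(h(app(app(n,b),n),leaf(b),leaf(n))),b). Substituting into the earlier bindings gives M := h(app(app(n,b),n),leaf(b),leaf(n)), Y := h(app(app(n,b),n),leaf(b),leaf(n)).
Bind B := pair(h(P,d,app(n,b)),h(P,6,d)); no other remaining equation mentions B.
Decompose app/2: P =?= leaf(h(app(app(n,b),n),leaf(b),leaf(n))),  b =?= b.
Bind P := leaf(h(app(app(n,b),n),leaf(b),leaf(n))); no other remaining equation mentions P. Substituting into the earlier binding gives B := pair(h(leaf(h(app(app(n,b),n),leaf(b),leaf(n))),d,app(n,b)),h(leaf(h(app(app(n,b),n),leaf(b),leaf(n))),6,d)).
Delete trivial equation b =?= b.
No equations remain and no clash or occurs-check failure arose, so a unifier exists.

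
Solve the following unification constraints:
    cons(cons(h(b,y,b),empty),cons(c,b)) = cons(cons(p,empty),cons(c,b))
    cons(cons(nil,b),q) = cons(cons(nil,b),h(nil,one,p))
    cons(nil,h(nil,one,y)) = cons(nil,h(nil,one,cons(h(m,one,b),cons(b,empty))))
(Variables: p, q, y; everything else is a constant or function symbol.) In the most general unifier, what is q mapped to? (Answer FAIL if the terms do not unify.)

Decompose cons/2: cons(h(b,y,b),empty) = cons(p,empty),  cons(c,b) = cons(c,b).
Decompose cons/2: h(b,y,b) = p,  empty = empty.
Bind p := h(b,y,b); substituting into the one remaining equation that mentions p gives: cons(cons(nil,b),q) = cons(cons(nil,b),h(nil,one,h(b,y,b))).
Delete trivial equation empty = empty.
Delete trivial equation cons(c,b) = cons(c,b).
Decompose cons/2: cons(nil,b) = cons(nil,b),  q = h(nil,one,h(b,y,b)).
Delete trivial equation cons(nil,b) = cons(nil,b).
Bind q := h(nil,one,h(b,y,b)); no other remaining equation mentions q.
Decompose cons/2: nil = nil,  h(nil,one,y) = h(nil,one,cons(h(m,one,b),cons(b,empty))).
Delete trivial equation nil = nil.
Decompose h/3: nil = nil,  one = one,  y = cons(h(m,one,b),cons(b,empty)).
Delete trivial equation nil = nil.
Delete trivial equation one = one.
Bind y := cons(h(m,one,b),cons(b,empty)). Substituting into the earlier bindings gives p := h(b,cons(h(m,one,b),cons(b,empty)),b), q := h(nil,one,h(b,cons(h(m,one,b),cons(b,empty)),b)).
MGU = { p -> h(b,cons(h(m,one,b),cons(b,empty)),b), q -> h(nil,one,h(b,cons(h(m,one,b),cons(b,empty)),b)), y -> cons(h(m,one,b),cons(b,empty)) }, so q -> h(nil,one,h(b,cons(h(m,one,b),cons(b,empty)),b)).

h(nil,one,h(b,cons(h(m,one,b),cons(b,empty)),b))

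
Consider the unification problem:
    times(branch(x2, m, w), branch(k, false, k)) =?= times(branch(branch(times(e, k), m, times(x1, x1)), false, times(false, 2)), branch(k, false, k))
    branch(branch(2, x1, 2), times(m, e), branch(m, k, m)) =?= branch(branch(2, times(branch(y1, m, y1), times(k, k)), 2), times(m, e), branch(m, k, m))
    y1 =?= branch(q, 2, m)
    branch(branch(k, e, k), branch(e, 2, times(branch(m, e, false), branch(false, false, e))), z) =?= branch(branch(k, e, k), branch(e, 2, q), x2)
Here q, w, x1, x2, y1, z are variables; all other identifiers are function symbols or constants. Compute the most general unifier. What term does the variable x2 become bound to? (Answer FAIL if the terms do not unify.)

Decompose times/2: branch(x2, m, w) =?= branch(branch(times(e, k), m, times(x1, x1)), false, times(false, 2)),  branch(k, false, k) =?= branch(k, false, k).
Decompose branch/3: x2 =?= branch(times(e, k), m, times(x1, x1)),  m =?= false,  w =?= times(false, 2).
Bind x2 := branch(times(e, k), m, times(x1, x1)); substituting into the one remaining equation that mentions x2 gives: branch(branch(k, e, k), branch(e, 2, times(branch(m, e, false), branch(false, false, e))), z) =?= branch(branch(k, e, k), branch(e, 2, q), branch(times(e, k), m, times(x1, x1))).
Clash: constants m and false differ; no unifier exists.

FAIL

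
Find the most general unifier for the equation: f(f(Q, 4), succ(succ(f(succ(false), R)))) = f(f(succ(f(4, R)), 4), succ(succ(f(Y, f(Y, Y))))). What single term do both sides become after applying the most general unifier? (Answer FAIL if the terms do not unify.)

Decompose f/2: f(Q, 4) = f(succ(f(4, R)), 4),  succ(succ(f(succ(false), R))) = succ(succ(f(Y, f(Y, Y)))).
Decompose f/2: Q = succ(f(4, R)),  4 = 4.
Bind Q := succ(f(4, R)); no other remaining equation mentions Q.
Delete trivial equation 4 = 4.
Decompose succ/1: succ(f(succ(false), R)) = succ(f(Y, f(Y, Y))).
Decompose succ/1: f(succ(false), R) = f(Y, f(Y, Y)).
Decompose f/2: succ(false) = Y,  R = f(Y, Y).
Bind Y := succ(false); substituting into the remaining equation gives: R = f(succ(false), succ(false)).
Bind R := f(succ(false), succ(false)). Substituting into the earlier binding gives Q := succ(f(4, f(succ(false), succ(false)))).
Applying the MGU to either side gives f(f(succ(f(4, f(succ(false), succ(false)))), 4), succ(succ(f(succ(false), f(succ(false), succ(false)))))).

f(f(succ(f(4, f(succ(false), succ(false)))), 4), succ(succ(f(succ(false), f(succ(false), succ(false))))))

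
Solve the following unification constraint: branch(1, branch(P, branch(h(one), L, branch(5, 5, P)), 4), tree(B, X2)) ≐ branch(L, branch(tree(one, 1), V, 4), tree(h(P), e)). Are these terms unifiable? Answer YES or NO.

YES

Decompose branch/3: 1 ≐ L,  branch(P, branch(h(one), L, branch(5, 5, P)), 4) ≐ branch(tree(one, 1), V, 4),  tree(B, X2) ≐ tree(h(P), e).
Bind L := 1; substituting into the one remaining equation that mentions L gives: branch(P, branch(h(one), 1, branch(5, 5, P)), 4) ≐ branch(tree(one, 1), V, 4).
Decompose branch/3: P ≐ tree(one, 1),  branch(h(one), 1, branch(5, 5, P)) ≐ V,  4 ≐ 4.
Bind P := tree(one, 1); substituting into the 2 remaining equations that mention P gives: branch(h(one), 1, branch(5, 5, tree(one, 1))) ≐ V,  tree(B, X2) ≐ tree(h(tree(one, 1)), e).
Bind V := branch(h(one), 1, branch(5, 5, tree(one, 1))); no other remaining equation mentions V.
Delete trivial equation 4 ≐ 4.
Decompose tree/2: B ≐ h(tree(one, 1)),  X2 ≐ e.
Bind B := h(tree(one, 1)); no other remaining equation mentions B.
Bind X2 := e.
No equations remain and no clash or occurs-check failure arose, so a unifier exists.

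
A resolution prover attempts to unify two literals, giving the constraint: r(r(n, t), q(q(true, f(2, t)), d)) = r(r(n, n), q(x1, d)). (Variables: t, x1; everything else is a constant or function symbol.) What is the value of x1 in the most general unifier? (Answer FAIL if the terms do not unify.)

Decompose r/2: r(n, t) = r(n, n),  q(q(true, f(2, t)), d) = q(x1, d).
Decompose r/2: n = n,  t = n.
Delete trivial equation n = n.
Bind t := n; substituting into the remaining equation gives: q(q(true, f(2, n)), d) = q(x1, d).
Decompose q/2: q(true, f(2, n)) = x1,  d = d.
Bind x1 := q(true, f(2, n)); no other remaining equation mentions x1.
Delete trivial equation d = d.
MGU = { t -> n, x1 -> q(true, f(2, n)) }, so x1 -> q(true, f(2, n)).

q(true, f(2, n))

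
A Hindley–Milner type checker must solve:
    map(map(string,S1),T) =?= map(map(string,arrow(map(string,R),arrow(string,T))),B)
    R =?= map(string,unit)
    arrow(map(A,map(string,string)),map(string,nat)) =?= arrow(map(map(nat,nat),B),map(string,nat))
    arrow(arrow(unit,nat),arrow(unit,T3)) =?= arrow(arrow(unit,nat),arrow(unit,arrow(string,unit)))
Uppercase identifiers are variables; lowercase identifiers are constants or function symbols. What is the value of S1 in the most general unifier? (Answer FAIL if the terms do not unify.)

Decompose map/2: map(string,S1) =?= map(string,arrow(map(string,R),arrow(string,T))),  T =?= B.
Decompose map/2: string =?= string,  S1 =?= arrow(map(string,R),arrow(string,T)).
Delete trivial equation string =?= string.
Bind S1 := arrow(map(string,R),arrow(string,T)); no other remaining equation mentions S1.
Bind T := B; no other remaining equation mentions T. Substituting into the earlier binding gives S1 := arrow(map(string,R),arrow(string,B)).
Bind R := map(string,unit); no other remaining equation mentions R. Substituting into the earlier binding gives S1 := arrow(map(string,map(string,unit)),arrow(string,B)).
Decompose arrow/2: map(A,map(string,string)) =?= map(map(nat,nat),B),  map(string,nat) =?= map(string,nat).
Decompose map/2: A =?= map(nat,nat),  map(string,string) =?= B.
Bind A := map(nat,nat); no other remaining equation mentions A.
Bind B := map(string,string); no other remaining equation mentions B. Substituting into the earlier bindings gives S1 := arrow(map(string,map(string,unit)),arrow(string,map(string,string))), T := map(string,string).
Delete trivial equation map(string,nat) =?= map(string,nat).
Decompose arrow/2: arrow(unit,nat) =?= arrow(unit,nat),  arrow(unit,T3) =?= arrow(unit,arrow(string,unit)).
Delete trivial equation arrow(unit,nat) =?= arrow(unit,nat).
Decompose arrow/2: unit =?= unit,  T3 =?= arrow(string,unit).
Delete trivial equation unit =?= unit.
Bind T3 := arrow(string,unit).
MGU = { S1 -> arrow(map(string,map(string,unit)),arrow(string,map(string,string))), T -> map(string,string), R -> map(string,unit), A -> map(nat,nat), B -> map(string,string), T3 -> arrow(string,unit) }, so S1 -> arrow(map(string,map(string,unit)),arrow(string,map(string,string))).

arrow(map(string,map(string,unit)),arrow(string,map(string,string)))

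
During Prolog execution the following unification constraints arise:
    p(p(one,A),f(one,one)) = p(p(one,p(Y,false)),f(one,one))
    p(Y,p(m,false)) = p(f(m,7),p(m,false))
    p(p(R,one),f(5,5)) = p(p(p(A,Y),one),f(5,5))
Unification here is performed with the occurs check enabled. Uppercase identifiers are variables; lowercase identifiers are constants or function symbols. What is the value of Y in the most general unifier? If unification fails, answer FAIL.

Decompose p/2: p(one,A) = p(one,p(Y,false)),  f(one,one) = f(one,one).
Decompose p/2: one = one,  A = p(Y,false).
Delete trivial equation one = one.
Bind A := p(Y,false); substituting into the one remaining equation that mentions A gives: p(p(R,one),f(5,5)) = p(p(p(p(Y,false),Y),one),f(5,5)).
Delete trivial equation f(one,one) = f(one,one).
Decompose p/2: Y = f(m,7),  p(m,false) = p(m,false).
Bind Y := f(m,7); substituting into the one remaining equation that mentions Y gives: p(p(R,one),f(5,5)) = p(p(p(p(f(m,7),false),f(m,7)),one),f(5,5)). Substituting into the earlier binding gives A := p(f(m,7),false).
Delete trivial equation p(m,false) = p(m,false).
Decompose p/2: p(R,one) = p(p(p(f(m,7),false),f(m,7)),one),  f(5,5) = f(5,5).
Decompose p/2: R = p(p(f(m,7),false),f(m,7)),  one = one.
Bind R := p(p(f(m,7),false),f(m,7)); no other remaining equation mentions R.
Delete trivial equation one = one.
Delete trivial equation f(5,5) = f(5,5).
MGU = { A = p(f(m,7),false), Y = f(m,7), R = p(p(f(m,7),false),f(m,7)) }, so Y = f(m,7).

f(m,7)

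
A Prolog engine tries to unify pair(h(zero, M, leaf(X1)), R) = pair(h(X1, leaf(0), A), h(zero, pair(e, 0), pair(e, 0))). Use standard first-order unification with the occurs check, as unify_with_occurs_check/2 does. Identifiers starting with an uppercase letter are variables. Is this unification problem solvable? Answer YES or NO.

YES

Decompose pair/2: h(zero, M, leaf(X1)) = h(X1, leaf(0), A),  R = h(zero, pair(e, 0), pair(e, 0)).
Decompose h/3: zero = X1,  M = leaf(0),  leaf(X1) = A.
Bind X1 := zero; substituting into the one remaining equation that mentions X1 gives: leaf(zero) = A.
Bind M := leaf(0); no other remaining equation mentions M.
Bind A := leaf(zero); no other remaining equation mentions A.
Bind R := h(zero, pair(e, 0), pair(e, 0)).
No equations remain and no clash or occurs-check failure arose, so a unifier exists.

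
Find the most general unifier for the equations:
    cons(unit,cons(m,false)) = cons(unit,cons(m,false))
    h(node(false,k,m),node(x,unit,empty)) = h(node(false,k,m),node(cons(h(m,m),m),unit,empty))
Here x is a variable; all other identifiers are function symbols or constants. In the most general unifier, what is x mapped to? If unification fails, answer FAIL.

cons(h(m,m),m)

Delete trivial equation cons(unit,cons(m,false)) = cons(unit,cons(m,false)).
Decompose h/2: node(false,k,m) = node(false,k,m),  node(x,unit,empty) = node(cons(h(m,m),m),unit,empty).
Delete trivial equation node(false,k,m) = node(false,k,m).
Decompose node/3: x = cons(h(m,m),m),  unit = unit,  empty = empty.
Bind x := cons(h(m,m),m); no other remaining equation mentions x.
Delete trivial equation unit = unit.
Delete trivial equation empty = empty.
MGU = { x ↦ cons(h(m,m),m) }, so x ↦ cons(h(m,m),m).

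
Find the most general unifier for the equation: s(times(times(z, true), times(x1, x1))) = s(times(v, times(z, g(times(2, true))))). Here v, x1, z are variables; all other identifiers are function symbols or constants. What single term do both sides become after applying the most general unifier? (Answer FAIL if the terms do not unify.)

Decompose s/1: times(times(z, true), times(x1, x1)) = times(v, times(z, g(times(2, true)))).
Decompose times/2: times(z, true) = v,  times(x1, x1) = times(z, g(times(2, true))).
Bind v := times(z, true); no other remaining equation mentions v.
Decompose times/2: x1 = z,  x1 = g(times(2, true)).
Bind x1 := z; substituting into the remaining equation gives: z = g(times(2, true)).
Bind z := g(times(2, true)). Substituting into the earlier bindings gives v := times(g(times(2, true)), true), x1 := g(times(2, true)).
Applying the MGU to either side gives s(times(times(g(times(2, true)), true), times(g(times(2, true)), g(times(2, true))))).

s(times(times(g(times(2, true)), true), times(g(times(2, true)), g(times(2, true)))))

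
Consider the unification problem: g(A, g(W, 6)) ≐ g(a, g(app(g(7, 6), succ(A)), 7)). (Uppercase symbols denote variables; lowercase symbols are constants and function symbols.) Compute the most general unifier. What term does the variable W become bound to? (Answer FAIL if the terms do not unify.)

FAIL

Decompose g/2: A ≐ a,  g(W, 6) ≐ g(app(g(7, 6), succ(A)), 7).
Bind A := a; substituting into the remaining equation gives: g(W, 6) ≐ g(app(g(7, 6), succ(a)), 7).
Decompose g/2: W ≐ app(g(7, 6), succ(a)),  6 ≐ 7.
Bind W := app(g(7, 6), succ(a)); no other remaining equation mentions W.
Clash: constants 6 and 7 differ; no unifier exists.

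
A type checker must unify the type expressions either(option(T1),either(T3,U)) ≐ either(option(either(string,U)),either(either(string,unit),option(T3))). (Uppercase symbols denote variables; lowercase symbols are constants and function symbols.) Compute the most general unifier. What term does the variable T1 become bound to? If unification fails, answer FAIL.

either(string,option(either(string,unit)))

Decompose either/2: option(T1) ≐ option(either(string,U)),  either(T3,U) ≐ either(either(string,unit),option(T3)).
Decompose option/1: T1 ≐ either(string,U).
Bind T1 := either(string,U); no other remaining equation mentions T1.
Decompose either/2: T3 ≐ either(string,unit),  U ≐ option(T3).
Bind T3 := either(string,unit); substituting into the remaining equation gives: U ≐ option(either(string,unit)).
Bind U := option(either(string,unit)). Substituting into the earlier binding gives T1 := either(string,option(either(string,unit))).
MGU = { T1 ↦ either(string,option(either(string,unit))), T3 ↦ either(string,unit), U ↦ option(either(string,unit)) }, so T1 ↦ either(string,option(either(string,unit))).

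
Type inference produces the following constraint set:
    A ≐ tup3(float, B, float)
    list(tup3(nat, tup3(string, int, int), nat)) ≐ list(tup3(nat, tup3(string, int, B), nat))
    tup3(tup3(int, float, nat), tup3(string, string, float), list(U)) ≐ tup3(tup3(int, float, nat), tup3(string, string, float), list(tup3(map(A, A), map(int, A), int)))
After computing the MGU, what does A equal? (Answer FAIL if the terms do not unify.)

tup3(float, int, float)

Bind A := tup3(float, B, float); substituting into the one remaining equation that mentions A gives: tup3(tup3(int, float, nat), tup3(string, string, float), list(U)) ≐ tup3(tup3(int, float, nat), tup3(string, string, float), list(tup3(map(tup3(float, B, float), tup3(float, B, float)), map(int, tup3(float, B, float)), int))).
Decompose list/1: tup3(nat, tup3(string, int, int), nat) ≐ tup3(nat, tup3(string, int, B), nat).
Decompose tup3/3: nat ≐ nat,  tup3(string, int, int) ≐ tup3(string, int, B),  nat ≐ nat.
Delete trivial equation nat ≐ nat.
Decompose tup3/3: string ≐ string,  int ≐ int,  int ≐ B.
Delete trivial equation string ≐ string.
Delete trivial equation int ≐ int.
Bind B := int; substituting into the one remaining equation that mentions B gives: tup3(tup3(int, float, nat), tup3(string, string, float), list(U)) ≐ tup3(tup3(int, float, nat), tup3(string, string, float), list(tup3(map(tup3(float, int, float), tup3(float, int, float)), map(int, tup3(float, int, float)), int))). Substituting into the earlier binding gives A := tup3(float, int, float).
Delete trivial equation nat ≐ nat.
Decompose tup3/3: tup3(int, float, nat) ≐ tup3(int, float, nat),  tup3(string, string, float) ≐ tup3(string, string, float),  list(U) ≐ list(tup3(map(tup3(float, int, float), tup3(float, int, float)), map(int, tup3(float, int, float)), int)).
Delete trivial equation tup3(int, float, nat) ≐ tup3(int, float, nat).
Delete trivial equation tup3(string, string, float) ≐ tup3(string, string, float).
Decompose list/1: U ≐ tup3(map(tup3(float, int, float), tup3(float, int, float)), map(int, tup3(float, int, float)), int).
Bind U := tup3(map(tup3(float, int, float), tup3(float, int, float)), map(int, tup3(float, int, float)), int).
MGU = { A := tup3(float, int, float), B := int, U := tup3(map(tup3(float, int, float), tup3(float, int, float)), map(int, tup3(float, int, float)), int) }, so A := tup3(float, int, float).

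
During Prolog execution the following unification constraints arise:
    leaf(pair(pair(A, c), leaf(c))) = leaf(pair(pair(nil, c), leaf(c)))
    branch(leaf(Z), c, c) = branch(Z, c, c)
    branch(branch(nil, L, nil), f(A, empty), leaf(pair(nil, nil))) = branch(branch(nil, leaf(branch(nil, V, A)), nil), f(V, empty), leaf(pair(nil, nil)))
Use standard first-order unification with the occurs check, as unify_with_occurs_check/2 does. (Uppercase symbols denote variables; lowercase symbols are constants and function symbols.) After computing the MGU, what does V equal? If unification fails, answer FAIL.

Decompose leaf/1: pair(pair(A, c), leaf(c)) = pair(pair(nil, c), leaf(c)).
Decompose pair/2: pair(A, c) = pair(nil, c),  leaf(c) = leaf(c).
Decompose pair/2: A = nil,  c = c.
Bind A := nil; substituting into the one remaining equation that mentions A gives: branch(branch(nil, L, nil), f(nil, empty), leaf(pair(nil, nil))) = branch(branch(nil, leaf(branch(nil, V, nil)), nil), f(V, empty), leaf(pair(nil, nil))).
Delete trivial equation c = c.
Delete trivial equation leaf(c) = leaf(c).
Decompose branch/3: leaf(Z) = Z,  c = c,  c = c.
Occurs check fails: Z occurs in leaf(Z); the equation Z = leaf(Z) has no finite solution.

FAIL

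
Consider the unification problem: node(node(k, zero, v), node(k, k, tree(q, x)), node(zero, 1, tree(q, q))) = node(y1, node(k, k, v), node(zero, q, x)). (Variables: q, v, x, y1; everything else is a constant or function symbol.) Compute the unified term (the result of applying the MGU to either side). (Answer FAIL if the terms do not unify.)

node(node(k, zero, tree(1, tree(1, 1))), node(k, k, tree(1, tree(1, 1))), node(zero, 1, tree(1, 1)))

Decompose node/3: node(k, zero, v) = y1,  node(k, k, tree(q, x)) = node(k, k, v),  node(zero, 1, tree(q, q)) = node(zero, q, x).
Bind y1 := node(k, zero, v); no other remaining equation mentions y1.
Decompose node/3: k = k,  k = k,  tree(q, x) = v.
Delete trivial equation k = k.
Delete trivial equation k = k.
Bind v := tree(q, x); no other remaining equation mentions v. Substituting into the earlier binding gives y1 := node(k, zero, tree(q, x)).
Decompose node/3: zero = zero,  1 = q,  tree(q, q) = x.
Delete trivial equation zero = zero.
Bind q := 1; substituting into the remaining equation gives: tree(1, 1) = x. Substituting into the earlier bindings gives y1 := node(k, zero, tree(1, x)), v := tree(1, x).
Bind x := tree(1, 1). Substituting into the earlier bindings gives y1 := node(k, zero, tree(1, tree(1, 1))), v := tree(1, tree(1, 1)).
Applying the MGU to either side gives node(node(k, zero, tree(1, tree(1, 1))), node(k, k, tree(1, tree(1, 1))), node(zero, 1, tree(1, 1))).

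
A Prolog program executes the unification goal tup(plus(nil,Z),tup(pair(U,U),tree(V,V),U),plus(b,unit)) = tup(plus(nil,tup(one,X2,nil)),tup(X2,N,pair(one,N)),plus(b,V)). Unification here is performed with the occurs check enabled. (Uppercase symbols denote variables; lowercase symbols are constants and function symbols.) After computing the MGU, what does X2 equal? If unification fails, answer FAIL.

pair(pair(one,tree(unit,unit)),pair(one,tree(unit,unit)))

Decompose tup/3: plus(nil,Z) = plus(nil,tup(one,X2,nil)),  tup(pair(U,U),tree(V,V),U) = tup(X2,N,pair(one,N)),  plus(b,unit) = plus(b,V).
Decompose plus/2: nil = nil,  Z = tup(one,X2,nil).
Delete trivial equation nil = nil.
Bind Z := tup(one,X2,nil); no other remaining equation mentions Z.
Decompose tup/3: pair(U,U) = X2,  tree(V,V) = N,  U = pair(one,N).
Bind X2 := pair(U,U); no other remaining equation mentions X2. Substituting into the earlier binding gives Z := tup(one,pair(U,U),nil).
Bind N := tree(V,V); substituting into the one remaining equation that mentions N gives: U = pair(one,tree(V,V)).
Bind U := pair(one,tree(V,V)); no other remaining equation mentions U. Substituting into the earlier bindings gives Z := tup(one,pair(pair(one,tree(V,V)),pair(one,tree(V,V))),nil), X2 := pair(pair(one,tree(V,V)),pair(one,tree(V,V))).
Decompose plus/2: b = b,  unit = V.
Delete trivial equation b = b.
Bind V := unit. Substituting into the earlier bindings gives Z := tup(one,pair(pair(one,tree(unit,unit)),pair(one,tree(unit,unit))),nil), X2 := pair(pair(one,tree(unit,unit)),pair(one,tree(unit,unit))), N := tree(unit,unit), U := pair(one,tree(unit,unit)).
MGU = { Z = tup(one,pair(pair(one,tree(unit,unit)),pair(one,tree(unit,unit))),nil), X2 = pair(pair(one,tree(unit,unit)),pair(one,tree(unit,unit))), N = tree(unit,unit), U = pair(one,tree(unit,unit)), V = unit }, so X2 = pair(pair(one,tree(unit,unit)),pair(one,tree(unit,unit))).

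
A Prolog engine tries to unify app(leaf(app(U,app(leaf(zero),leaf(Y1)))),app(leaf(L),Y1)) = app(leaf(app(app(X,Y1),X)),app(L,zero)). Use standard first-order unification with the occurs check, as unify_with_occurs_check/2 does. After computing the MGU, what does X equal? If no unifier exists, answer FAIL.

Decompose app/2: leaf(app(U,app(leaf(zero),leaf(Y1)))) = leaf(app(app(X,Y1),X)),  app(leaf(L),Y1) = app(L,zero).
Decompose leaf/1: app(U,app(leaf(zero),leaf(Y1))) = app(app(X,Y1),X).
Decompose app/2: U = app(X,Y1),  app(leaf(zero),leaf(Y1)) = X.
Bind U := app(X,Y1); no other remaining equation mentions U.
Bind X := app(leaf(zero),leaf(Y1)); no other remaining equation mentions X. Substituting into the earlier binding gives U := app(app(leaf(zero),leaf(Y1)),Y1).
Decompose app/2: leaf(L) = L,  Y1 = zero.
Occurs check fails: L occurs in leaf(L); the equation L = leaf(L) has no finite solution.

FAIL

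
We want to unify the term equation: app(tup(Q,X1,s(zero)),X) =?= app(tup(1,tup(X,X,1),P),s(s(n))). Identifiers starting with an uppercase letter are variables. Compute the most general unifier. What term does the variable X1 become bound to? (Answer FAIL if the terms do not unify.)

Decompose app/2: tup(Q,X1,s(zero)) =?= tup(1,tup(X,X,1),P),  X =?= s(s(n)).
Decompose tup/3: Q =?= 1,  X1 =?= tup(X,X,1),  s(zero) =?= P.
Bind Q := 1; no other remaining equation mentions Q.
Bind X1 := tup(X,X,1); no other remaining equation mentions X1.
Bind P := s(zero); no other remaining equation mentions P.
Bind X := s(s(n)). Substituting into the earlier binding gives X1 := tup(s(s(n)),s(s(n)),1).
MGU = { Q := 1, X1 := tup(s(s(n)),s(s(n)),1), P := s(zero), X := s(s(n)) }, so X1 := tup(s(s(n)),s(s(n)),1).

tup(s(s(n)),s(s(n)),1)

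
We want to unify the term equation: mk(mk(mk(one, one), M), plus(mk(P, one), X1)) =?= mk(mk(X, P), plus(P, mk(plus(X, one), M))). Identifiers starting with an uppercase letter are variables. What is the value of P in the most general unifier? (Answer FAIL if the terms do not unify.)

FAIL

Decompose mk/2: mk(mk(one, one), M) =?= mk(X, P),  plus(mk(P, one), X1) =?= plus(P, mk(plus(X, one), M)).
Decompose mk/2: mk(one, one) =?= X,  M =?= P.
Bind X := mk(one, one); substituting into the one remaining equation that mentions X gives: plus(mk(P, one), X1) =?= plus(P, mk(plus(mk(one, one), one), M)).
Bind M := P; substituting into the remaining equation gives: plus(mk(P, one), X1) =?= plus(P, mk(plus(mk(one, one), one), P)).
Decompose plus/2: mk(P, one) =?= P,  X1 =?= mk(plus(mk(one, one), one), P).
Occurs check fails: P occurs in mk(P, one); the equation P =?= mk(P, one) has no finite solution.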